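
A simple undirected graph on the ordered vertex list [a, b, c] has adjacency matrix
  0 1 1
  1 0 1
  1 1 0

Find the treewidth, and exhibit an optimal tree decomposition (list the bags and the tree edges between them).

Treewidth 2.
Bags: B1 = {a, b, c}
Tree: (single bag)

A single bag containing all 3 vertices is trivially a valid decomposition of width 2. For the lower bound, the 3 vertices {a, b, c} are pairwise adjacent, and any tree decomposition puts a clique entirely inside one bag — forcing width ≥ 2. The upper and lower bounds meet at 2, so that is the treewidth.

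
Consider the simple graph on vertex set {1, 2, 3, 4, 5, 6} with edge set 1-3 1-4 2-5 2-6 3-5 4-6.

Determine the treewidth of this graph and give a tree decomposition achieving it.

Every bag has size at most 3, so the width is 3 − 1 = 2 and tw(G) ≤ 2. For the lower bound, G contains the cycle 1–3–5–2–6–4–1, so G is not a forest; only forests have treewidth ≤ 1, hence tw(G) ≥ 2. Therefore the treewidth is 2.

Treewidth 2.
One such decomposition:
Bags: B1 = {1, 3, 5}  B2 = {1, 2, 5}  B3 = {1, 2, 6}  B4 = {1, 4, 6}
Tree: B1–B2, B2–B3, B3–B4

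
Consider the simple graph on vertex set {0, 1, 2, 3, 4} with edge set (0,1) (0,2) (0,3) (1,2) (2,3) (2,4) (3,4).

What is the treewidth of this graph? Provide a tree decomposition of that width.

The largest bag has 3 vertices, giving width 2; this decomposition certifies tw(G) ≤ 2. On the other hand G contains the 3-clique {0, 1, 2}. A clique must lie in a single bag of any decomposition, so no decomposition can have width below 2. The upper and lower bounds meet at 2, so that is the treewidth.

Treewidth 2.
Bags: B1 = {0, 2, 3}  B2 = {2, 3, 4}  B3 = {0, 1, 2}
Tree: B1–B2, B1–B3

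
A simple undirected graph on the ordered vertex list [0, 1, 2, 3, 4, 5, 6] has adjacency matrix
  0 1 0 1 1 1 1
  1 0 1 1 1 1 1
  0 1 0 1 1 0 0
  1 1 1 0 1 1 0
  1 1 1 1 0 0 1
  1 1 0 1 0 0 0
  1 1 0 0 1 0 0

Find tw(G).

A width-3 tree decomposition is:
Bags: B1 = {1, 2, 3, 4}  B2 = {0, 1, 3, 4}  B3 = {0, 1, 3, 5}  B4 = {0, 1, 4, 6}
Tree: B1–B2, B2–B3, B2–B4
Each bag holds 4 vertices, so the decomposition has width 3, which upper-bounds the treewidth. On the other hand G contains the 4-clique {0, 1, 3, 4}. A clique must lie in a single bag of any decomposition, so no decomposition can have width below 3. Hence tw(G) = 3 exactly.

3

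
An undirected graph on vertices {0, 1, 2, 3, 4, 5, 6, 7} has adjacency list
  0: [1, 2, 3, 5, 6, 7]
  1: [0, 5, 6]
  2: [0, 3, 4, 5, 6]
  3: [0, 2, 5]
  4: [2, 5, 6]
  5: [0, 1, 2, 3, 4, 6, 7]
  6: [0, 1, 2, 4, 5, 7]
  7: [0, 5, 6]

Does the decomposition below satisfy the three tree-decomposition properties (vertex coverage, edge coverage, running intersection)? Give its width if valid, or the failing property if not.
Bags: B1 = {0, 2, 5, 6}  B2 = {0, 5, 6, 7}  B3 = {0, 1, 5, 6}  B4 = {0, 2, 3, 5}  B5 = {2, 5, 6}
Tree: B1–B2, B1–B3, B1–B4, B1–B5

No — vertex 4 appears in no bag.

A tree decomposition must satisfy three properties: every vertex lies in some bag; for every edge, both endpoints lie together in some bag; and for every vertex, the bags containing it form a connected subtree. Here vertex 4 appears in no bag, so the decomposition is invalid.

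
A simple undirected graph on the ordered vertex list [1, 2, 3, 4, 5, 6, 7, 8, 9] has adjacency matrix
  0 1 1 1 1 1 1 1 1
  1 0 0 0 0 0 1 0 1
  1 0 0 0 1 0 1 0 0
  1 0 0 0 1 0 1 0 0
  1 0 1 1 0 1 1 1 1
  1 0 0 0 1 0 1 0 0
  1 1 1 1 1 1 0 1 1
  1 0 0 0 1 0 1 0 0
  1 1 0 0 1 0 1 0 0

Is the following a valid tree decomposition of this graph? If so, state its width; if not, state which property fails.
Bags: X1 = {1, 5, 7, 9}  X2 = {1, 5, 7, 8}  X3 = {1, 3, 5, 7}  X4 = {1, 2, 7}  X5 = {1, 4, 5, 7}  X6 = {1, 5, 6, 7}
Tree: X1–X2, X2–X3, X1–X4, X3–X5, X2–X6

A tree decomposition must satisfy three properties: every vertex lies in some bag; for every edge, both endpoints lie together in some bag; and for every vertex, the bags containing it form a connected subtree. Here edge (9,2) lies in no bag, so the decomposition is invalid.

No — edge (9,2) lies in no bag.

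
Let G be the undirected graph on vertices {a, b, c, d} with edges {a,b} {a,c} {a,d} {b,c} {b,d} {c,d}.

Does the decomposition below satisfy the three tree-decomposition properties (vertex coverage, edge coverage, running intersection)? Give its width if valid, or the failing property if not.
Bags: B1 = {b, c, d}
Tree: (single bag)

No — vertex a appears in no bag.

A tree decomposition must satisfy three properties: every vertex lies in some bag; for every edge, both endpoints lie together in some bag; and for every vertex, the bags containing it form a connected subtree. Here vertex a appears in no bag, so the decomposition is invalid.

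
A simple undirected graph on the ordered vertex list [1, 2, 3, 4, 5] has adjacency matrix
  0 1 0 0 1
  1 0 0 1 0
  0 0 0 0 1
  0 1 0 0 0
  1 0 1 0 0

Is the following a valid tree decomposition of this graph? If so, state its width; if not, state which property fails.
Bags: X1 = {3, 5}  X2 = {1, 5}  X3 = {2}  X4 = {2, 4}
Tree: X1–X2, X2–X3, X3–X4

No — edge (1,2) lies in no bag.

A tree decomposition must satisfy three properties: every vertex lies in some bag; for every edge, both endpoints lie together in some bag; and for every vertex, the bags containing it form a connected subtree. Here edge (1,2) lies in no bag, so the decomposition is invalid.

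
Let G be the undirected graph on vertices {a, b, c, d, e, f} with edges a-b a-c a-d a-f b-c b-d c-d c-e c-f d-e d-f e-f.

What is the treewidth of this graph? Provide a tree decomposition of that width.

Treewidth 3.
One optimal decomposition is:
Bags: B1 = {a, c, d, f}  B2 = {c, d, e, f}  B3 = {a, b, c, d}
Tree: B1–B2, B1–B3

The largest bag has 4 vertices, giving width 3; this decomposition certifies tw(G) ≤ 3. For the lower bound, the 4 vertices {c, d, e, f} are pairwise adjacent, and any tree decomposition puts a clique entirely inside one bag — forcing width ≥ 3. The upper and lower bounds meet at 3, so that is the treewidth.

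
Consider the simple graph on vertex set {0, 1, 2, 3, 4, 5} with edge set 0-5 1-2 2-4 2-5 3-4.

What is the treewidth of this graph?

A width-1 tree decomposition is:
Bags: B1 = {2, 4}  B2 = {2, 5}  B3 = {3, 4}  B4 = {0, 5}  B5 = {1, 2}
Tree: B1–B2, B1–B3, B2–B4, B1–B5
Every bag has size at most 2, so the width is 2 − 1 = 1 and tw(G) ≤ 1. Any graph with an edge has treewidth ≥ 1, and G has the edge 2–4. Hence tw(G) = 1 exactly.

1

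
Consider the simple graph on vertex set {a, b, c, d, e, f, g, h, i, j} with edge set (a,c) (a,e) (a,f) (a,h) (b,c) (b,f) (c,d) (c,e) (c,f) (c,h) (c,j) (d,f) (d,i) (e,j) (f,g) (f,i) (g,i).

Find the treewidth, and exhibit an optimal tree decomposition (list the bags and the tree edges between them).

Treewidth 2.
Bags: B1 = {a, c, e}  B2 = {c, e, j}  B3 = {a, c, f}  B4 = {c, d, f}  B5 = {b, c, f}  B6 = {a, c, h}  B7 = {d, f, i}  B8 = {f, g, i}
Tree: B1–B2, B1–B3, B3–B4, B4–B5, B3–B6, B4–B7, B7–B8

Each bag holds 3 vertices, so the decomposition has width 2, which upper-bounds the treewidth. For the lower bound, the 3 vertices {f, g, i} are pairwise adjacent, and any tree decomposition puts a clique entirely inside one bag — forcing width ≥ 2. Therefore the treewidth is 2.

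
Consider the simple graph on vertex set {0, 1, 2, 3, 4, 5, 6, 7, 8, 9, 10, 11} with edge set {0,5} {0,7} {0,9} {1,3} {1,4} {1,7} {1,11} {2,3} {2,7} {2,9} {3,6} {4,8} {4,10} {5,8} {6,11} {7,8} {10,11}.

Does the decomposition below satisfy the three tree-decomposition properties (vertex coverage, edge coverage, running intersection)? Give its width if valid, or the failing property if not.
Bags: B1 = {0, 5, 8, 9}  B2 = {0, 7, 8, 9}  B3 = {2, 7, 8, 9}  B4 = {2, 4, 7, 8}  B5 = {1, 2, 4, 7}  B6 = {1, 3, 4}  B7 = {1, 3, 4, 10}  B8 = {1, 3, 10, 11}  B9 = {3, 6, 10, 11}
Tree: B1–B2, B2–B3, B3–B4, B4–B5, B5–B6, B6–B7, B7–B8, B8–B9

A tree decomposition must satisfy three properties: every vertex lies in some bag; for every edge, both endpoints lie together in some bag; and for every vertex, the bags containing it form a connected subtree. Here edge (2,3) lies in no bag, so the decomposition is invalid.

No — edge (2,3) lies in no bag.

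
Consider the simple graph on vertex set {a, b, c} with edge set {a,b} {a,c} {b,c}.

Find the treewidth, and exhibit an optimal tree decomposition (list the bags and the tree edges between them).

Treewidth 2.
One optimal decomposition is:
Bags: B1 = {a, b, c}
Tree: (single bag)

With just one bag of size 3, the width is 3 − 1 = 2, so tw(G) ≤ 2. On the other hand G contains the 3-clique {a, b, c}. A clique must lie in a single bag of any decomposition, so no decomposition can have width below 2. The upper and lower bounds meet at 2, so that is the treewidth.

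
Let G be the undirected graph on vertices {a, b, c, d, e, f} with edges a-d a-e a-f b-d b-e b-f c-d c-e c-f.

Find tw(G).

3

A width-3 tree decomposition is:
Bags: B1 = {a, b, c, d}  B2 = {a, b, c, f}  B3 = {a, b, c, e}
Tree: B1–B2, B2–B3
Each bag holds 4 vertices, so the decomposition has width 3, which upper-bounds the treewidth. For the lower bound: the 4 vertex sets {c,d}, {b,f}, {a}, {e} are disjoint, each induces a connected subgraph, and every pair is joined by at least one edge of G. Contracting each set to a single vertex therefore yields K_{4} as a minor, and since treewidth is minor-monotone, tw(G) ≥ tw(K_{4}) = 3. Combining the bounds, tw(G) = 3.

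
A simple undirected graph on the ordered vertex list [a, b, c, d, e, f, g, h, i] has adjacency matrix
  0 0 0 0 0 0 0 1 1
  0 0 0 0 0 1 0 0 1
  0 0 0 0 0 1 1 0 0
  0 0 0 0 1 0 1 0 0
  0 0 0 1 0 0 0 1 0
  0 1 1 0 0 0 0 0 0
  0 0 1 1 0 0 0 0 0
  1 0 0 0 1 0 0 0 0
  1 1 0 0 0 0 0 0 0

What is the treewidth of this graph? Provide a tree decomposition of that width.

Treewidth 2.
One optimal decomposition is:
Bags: B1 = {c, f, g}  B2 = {d, f, g}  B3 = {d, e, f}  B4 = {e, f, h}  B5 = {a, f, h}  B6 = {a, f, i}  B7 = {b, f, i}
Tree: B1–B2, B2–B3, B3–B4, B4–B5, B5–B6, B6–B7

Every bag has size at most 3, so the width is 3 − 1 = 2 and tw(G) ≤ 2. The edges f–c–g–d–e–h–a–i–b–f form a cycle, so G is not a tree and its treewidth is at least 2. Combining the bounds, tw(G) = 2.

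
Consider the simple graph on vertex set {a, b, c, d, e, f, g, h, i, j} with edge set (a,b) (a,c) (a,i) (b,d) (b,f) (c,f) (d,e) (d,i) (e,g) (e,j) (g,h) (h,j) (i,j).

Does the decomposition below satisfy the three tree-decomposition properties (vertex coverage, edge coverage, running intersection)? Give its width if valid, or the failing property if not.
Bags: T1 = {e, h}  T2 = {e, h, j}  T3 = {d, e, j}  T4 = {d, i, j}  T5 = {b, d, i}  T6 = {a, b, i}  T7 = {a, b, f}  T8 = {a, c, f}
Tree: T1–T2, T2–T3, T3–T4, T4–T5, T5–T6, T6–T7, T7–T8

A tree decomposition must satisfy three properties: every vertex lies in some bag; for every edge, both endpoints lie together in some bag; and for every vertex, the bags containing it form a connected subtree. Here vertex g appears in no bag, so the decomposition is invalid.

No — vertex g appears in no bag.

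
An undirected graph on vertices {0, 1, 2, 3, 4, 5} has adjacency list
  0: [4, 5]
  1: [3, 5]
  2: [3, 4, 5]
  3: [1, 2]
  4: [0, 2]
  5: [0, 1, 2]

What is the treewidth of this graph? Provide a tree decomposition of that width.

The largest bag has 3 vertices, giving width 2; this decomposition certifies tw(G) ≤ 2. The edges 3–1–5–2–3 form a cycle, so G is not a tree and its treewidth is at least 2. Therefore the treewidth is 2.

Treewidth 2.
One such decomposition:
Bags: B1 = {1, 2, 3}  B2 = {1, 2, 5}  B3 = {2, 4, 5}  B4 = {0, 4, 5}
Tree: B1–B2, B2–B3, B3–B4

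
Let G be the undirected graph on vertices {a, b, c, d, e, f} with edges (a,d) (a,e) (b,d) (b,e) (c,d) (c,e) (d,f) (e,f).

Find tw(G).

2

A width-2 tree decomposition is:
Bags: B1 = {b, d, e}  B2 = {a, d, e}  B3 = {d, e, f}  B4 = {c, d, e}
Tree: B1–B2, B2–B3, B3–B4
Every bag has size at most 3, so the width is 3 − 1 = 2 and tw(G) ≤ 2. The edges b–e–a–d–b form a cycle, so G is not a tree and its treewidth is at least 2. The upper and lower bounds meet at 2, so that is the treewidth.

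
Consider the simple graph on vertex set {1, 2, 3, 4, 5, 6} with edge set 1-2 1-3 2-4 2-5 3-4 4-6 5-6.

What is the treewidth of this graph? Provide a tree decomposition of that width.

The largest bag has 3 vertices, giving width 2; this decomposition certifies tw(G) ≤ 2. For the lower bound, G contains the cycle 3–1–2–4–3, so G is not a forest; only forests have treewidth ≤ 1, hence tw(G) ≥ 2. Therefore the treewidth is 2.

Treewidth 2.
One optimal decomposition is:
Bags: B1 = {1, 3, 4}  B2 = {1, 2, 4}  B3 = {2, 4, 6}  B4 = {2, 5, 6}
Tree: B1–B2, B2–B3, B3–B4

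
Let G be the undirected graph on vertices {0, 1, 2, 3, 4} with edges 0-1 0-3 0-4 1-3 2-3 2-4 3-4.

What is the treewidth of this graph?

2

A width-2 tree decomposition is:
Bags: B1 = {0, 3, 4}  B2 = {2, 3, 4}  B3 = {0, 1, 3}
Tree: B1–B2, B1–B3
Each bag holds 3 vertices, so the decomposition has width 2, which upper-bounds the treewidth. On the other hand G contains the 3-clique {0, 1, 3}. A clique must lie in a single bag of any decomposition, so no decomposition can have width below 2. Therefore the treewidth is 2.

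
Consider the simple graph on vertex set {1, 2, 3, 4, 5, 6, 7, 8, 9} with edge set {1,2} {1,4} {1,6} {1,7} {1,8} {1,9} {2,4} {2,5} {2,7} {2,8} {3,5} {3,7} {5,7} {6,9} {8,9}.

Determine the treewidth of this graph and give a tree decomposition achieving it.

The largest bag has 3 vertices, giving width 2; this decomposition certifies tw(G) ≤ 2. On the other hand G contains the 3-clique {1, 8, 9}. A clique must lie in a single bag of any decomposition, so no decomposition can have width below 2. Therefore the treewidth is 2.

Treewidth 2.
Bags: B1 = {1, 2, 7}  B2 = {2, 5, 7}  B3 = {1, 2, 8}  B4 = {3, 5, 7}  B5 = {1, 8, 9}  B6 = {1, 2, 4}  B7 = {1, 6, 9}
Tree: B1–B2, B1–B3, B2–B4, B3–B5, B3–B6, B5–B7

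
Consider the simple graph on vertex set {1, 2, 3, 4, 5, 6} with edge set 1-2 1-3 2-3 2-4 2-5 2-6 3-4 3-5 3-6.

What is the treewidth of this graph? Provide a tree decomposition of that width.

Each bag holds 3 vertices, so the decomposition has width 2, which upper-bounds the treewidth. Conversely, {1, 2, 3} is a clique of size 3, and the vertices of any clique must share a bag in every tree decomposition; so some bag has ≥ 3 vertices and tw(G) ≥ 2. Therefore the treewidth is 2.

Treewidth 2.
One optimal decomposition is:
Bags: B1 = {2, 3, 4}  B2 = {2, 3, 5}  B3 = {1, 2, 3}  B4 = {2, 3, 6}
Tree: B1–B2, B2–B3, B2–B4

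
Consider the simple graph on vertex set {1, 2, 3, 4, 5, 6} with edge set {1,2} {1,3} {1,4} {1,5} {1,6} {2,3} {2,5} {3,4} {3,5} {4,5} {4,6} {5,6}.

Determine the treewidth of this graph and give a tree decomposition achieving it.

Every bag has size at most 4, so the width is 4 − 1 = 3 and tw(G) ≤ 3. For the lower bound, the 4 vertices {1, 2, 3, 5} are pairwise adjacent, and any tree decomposition puts a clique entirely inside one bag — forcing width ≥ 3. Hence tw(G) = 3 exactly.

Treewidth 3.
One such decomposition:
Bags: B1 = {1, 3, 4, 5}  B2 = {1, 4, 5, 6}  B3 = {1, 2, 3, 5}
Tree: B1–B2, B1–B3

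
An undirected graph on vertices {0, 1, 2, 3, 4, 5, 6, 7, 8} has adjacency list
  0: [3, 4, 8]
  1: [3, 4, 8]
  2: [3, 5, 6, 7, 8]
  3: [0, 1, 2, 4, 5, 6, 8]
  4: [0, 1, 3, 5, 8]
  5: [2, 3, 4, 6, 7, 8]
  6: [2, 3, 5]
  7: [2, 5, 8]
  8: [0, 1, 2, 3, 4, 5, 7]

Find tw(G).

3

A width-3 tree decomposition is:
Bags: B1 = {0, 3, 4, 8}  B2 = {3, 4, 5, 8}  B3 = {2, 3, 5, 8}  B4 = {2, 3, 5, 6}  B5 = {1, 3, 4, 8}  B6 = {2, 5, 7, 8}
Tree: B1–B2, B2–B3, B3–B4, B2–B5, B3–B6
The largest bag has 4 vertices, giving width 3; this decomposition certifies tw(G) ≤ 3. For the lower bound, the 4 vertices {2, 3, 5, 8} are pairwise adjacent, and any tree decomposition puts a clique entirely inside one bag — forcing width ≥ 3. Combining the bounds, tw(G) = 3.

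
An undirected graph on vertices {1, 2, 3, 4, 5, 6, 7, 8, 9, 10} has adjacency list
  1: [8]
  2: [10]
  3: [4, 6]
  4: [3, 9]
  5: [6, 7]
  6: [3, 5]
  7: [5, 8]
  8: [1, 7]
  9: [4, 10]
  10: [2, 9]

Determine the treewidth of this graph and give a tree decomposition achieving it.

Each bag holds 2 vertices, so the decomposition has width 1, which upper-bounds the treewidth. Since G has at least one edge (e.g. 1–8), it is not an edgeless graph, so tw(G) ≥ 1. Therefore the treewidth is 1.

Treewidth 1.
Bags: B1 = {1, 8}  B2 = {7, 8}  B3 = {5, 7}  B4 = {5, 6}  B5 = {3, 6}  B6 = {3, 4}  B7 = {4, 9}  B8 = {9, 10}  B9 = {2, 10}
Tree: B1–B2, B2–B3, B3–B4, B4–B5, B5–B6, B6–B7, B7–B8, B8–B9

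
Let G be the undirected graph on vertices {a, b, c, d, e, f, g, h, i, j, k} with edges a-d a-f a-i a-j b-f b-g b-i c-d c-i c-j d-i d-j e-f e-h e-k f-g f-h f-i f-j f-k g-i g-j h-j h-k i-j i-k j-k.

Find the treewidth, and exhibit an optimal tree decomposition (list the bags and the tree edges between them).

Each bag holds 4 vertices, so the decomposition has width 3, which upper-bounds the treewidth. On the other hand G contains the 4-clique {c, d, i, j}. A clique must lie in a single bag of any decomposition, so no decomposition can have width below 3. Hence tw(G) = 3 exactly.

Treewidth 3.
One optimal decomposition is:
Bags: B1 = {f, i, j, k}  B2 = {a, f, i, j}  B3 = {f, g, i, j}  B4 = {f, h, j, k}  B5 = {e, f, h, k}  B6 = {a, d, i, j}  B7 = {c, d, i, j}  B8 = {b, f, g, i}
Tree: B1–B2, B2–B3, B1–B4, B4–B5, B2–B6, B6–B7, B3–B8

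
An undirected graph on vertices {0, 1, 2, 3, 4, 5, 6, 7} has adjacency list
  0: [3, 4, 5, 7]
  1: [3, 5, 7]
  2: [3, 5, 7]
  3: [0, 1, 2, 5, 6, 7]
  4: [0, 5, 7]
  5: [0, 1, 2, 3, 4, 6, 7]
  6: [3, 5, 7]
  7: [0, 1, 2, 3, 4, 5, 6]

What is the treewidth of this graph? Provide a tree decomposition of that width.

The largest bag has 4 vertices, giving width 3; this decomposition certifies tw(G) ≤ 3. On the other hand G contains the 4-clique {0, 3, 5, 7}. A clique must lie in a single bag of any decomposition, so no decomposition can have width below 3. Combining the bounds, tw(G) = 3.

Treewidth 3.
One such decomposition:
Bags: B1 = {0, 3, 5, 7}  B2 = {2, 3, 5, 7}  B3 = {0, 4, 5, 7}  B4 = {1, 3, 5, 7}  B5 = {3, 5, 6, 7}
Tree: B1–B2, B1–B3, B1–B4, B2–B5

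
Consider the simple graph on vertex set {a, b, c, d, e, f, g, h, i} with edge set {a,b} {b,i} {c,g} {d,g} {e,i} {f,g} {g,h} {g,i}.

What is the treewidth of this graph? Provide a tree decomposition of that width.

Each bag holds 2 vertices, so the decomposition has width 1, which upper-bounds the treewidth. Any graph with an edge has treewidth ≥ 1, and G has the edge g–i. Therefore the treewidth is 1.

Treewidth 1.
One optimal decomposition is:
Bags: B1 = {g, i}  B2 = {b, i}  B3 = {a, b}  B4 = {f, g}  B5 = {d, g}  B6 = {e, i}  B7 = {c, g}  B8 = {g, h}
Tree: B1–B2, B2–B3, B1–B4, B1–B5, B2–B6, B5–B7, B1–B8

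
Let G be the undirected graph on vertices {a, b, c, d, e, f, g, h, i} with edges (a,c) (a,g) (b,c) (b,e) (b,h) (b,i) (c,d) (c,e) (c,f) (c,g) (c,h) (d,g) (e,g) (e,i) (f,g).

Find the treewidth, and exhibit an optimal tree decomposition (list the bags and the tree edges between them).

Every bag has size at most 3, so the width is 3 − 1 = 2 and tw(G) ≤ 2. On the other hand G contains the 3-clique {c, d, g}. A clique must lie in a single bag of any decomposition, so no decomposition can have width below 2. Hence tw(G) = 2 exactly.

Treewidth 2.
One optimal decomposition is:
Bags: B1 = {c, e, g}  B2 = {a, c, g}  B3 = {b, c, e}  B4 = {c, f, g}  B5 = {b, e, i}  B6 = {b, c, h}  B7 = {c, d, g}
Tree: B1–B2, B1–B3, B1–B4, B3–B5, B3–B6, B2–B7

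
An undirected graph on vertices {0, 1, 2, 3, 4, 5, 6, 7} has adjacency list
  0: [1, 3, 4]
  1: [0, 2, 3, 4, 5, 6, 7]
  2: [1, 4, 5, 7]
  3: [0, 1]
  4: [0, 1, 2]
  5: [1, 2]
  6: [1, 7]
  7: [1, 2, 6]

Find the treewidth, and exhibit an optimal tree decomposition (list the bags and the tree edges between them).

Treewidth 2.
One such decomposition:
Bags: B1 = {1, 2, 7}  B2 = {1, 6, 7}  B3 = {1, 2, 4}  B4 = {1, 2, 5}  B5 = {0, 1, 4}  B6 = {0, 1, 3}
Tree: B1–B2, B1–B3, B1–B4, B3–B5, B5–B6

Every bag has size at most 3, so the width is 3 − 1 = 2 and tw(G) ≤ 2. On the other hand G contains the 3-clique {0, 1, 3}. A clique must lie in a single bag of any decomposition, so no decomposition can have width below 2. The upper and lower bounds meet at 2, so that is the treewidth.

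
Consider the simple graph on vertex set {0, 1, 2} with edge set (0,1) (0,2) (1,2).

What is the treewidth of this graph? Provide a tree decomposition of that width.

Treewidth 2.
One optimal decomposition is:
Bags: B1 = {0, 1, 2}
Tree: (single bag)

With just one bag of size 3, the width is 3 − 1 = 2, so tw(G) ≤ 2. Conversely, {0, 1, 2} is a clique of size 3, and the vertices of any clique must share a bag in every tree decomposition; so some bag has ≥ 3 vertices and tw(G) ≥ 2. Combining the bounds, tw(G) = 2.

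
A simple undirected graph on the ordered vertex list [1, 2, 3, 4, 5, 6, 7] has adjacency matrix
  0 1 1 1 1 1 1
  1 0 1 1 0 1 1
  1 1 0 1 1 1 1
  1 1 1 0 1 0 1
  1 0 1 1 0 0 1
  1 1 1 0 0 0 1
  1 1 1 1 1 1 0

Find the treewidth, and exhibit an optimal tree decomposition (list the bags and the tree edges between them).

Treewidth 4.
One optimal decomposition is:
Bags: B1 = {1, 2, 3, 4, 7}  B2 = {1, 2, 3, 6, 7}  B3 = {1, 3, 4, 5, 7}
Tree: B1–B2, B1–B3

Each bag holds 5 vertices, so the decomposition has width 4, which upper-bounds the treewidth. For the lower bound, the 5 vertices {1, 2, 3, 4, 7} are pairwise adjacent, and any tree decomposition puts a clique entirely inside one bag — forcing width ≥ 4. Combining the bounds, tw(G) = 4.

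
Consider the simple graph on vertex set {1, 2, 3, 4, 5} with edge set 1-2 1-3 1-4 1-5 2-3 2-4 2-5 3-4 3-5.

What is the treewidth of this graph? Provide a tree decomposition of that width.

Treewidth 3.
One optimal decomposition is:
Bags: B1 = {1, 2, 3, 5}  B2 = {1, 2, 3, 4}
Tree: B1–B2

Each bag holds 4 vertices, so the decomposition has width 3, which upper-bounds the treewidth. For the lower bound, the 4 vertices {1, 2, 3, 4} are pairwise adjacent, and any tree decomposition puts a clique entirely inside one bag — forcing width ≥ 3. The upper and lower bounds meet at 3, so that is the treewidth.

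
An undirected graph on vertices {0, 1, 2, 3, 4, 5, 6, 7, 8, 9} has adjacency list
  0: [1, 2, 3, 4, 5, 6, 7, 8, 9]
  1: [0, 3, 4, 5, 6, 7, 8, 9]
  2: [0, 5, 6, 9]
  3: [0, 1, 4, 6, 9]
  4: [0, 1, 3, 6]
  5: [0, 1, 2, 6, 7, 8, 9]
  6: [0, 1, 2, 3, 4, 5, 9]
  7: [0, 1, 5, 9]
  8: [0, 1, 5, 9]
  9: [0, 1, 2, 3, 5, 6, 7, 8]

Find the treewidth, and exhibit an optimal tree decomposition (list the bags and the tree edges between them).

Every bag has size at most 5, so the width is 5 − 1 = 4 and tw(G) ≤ 4. For the lower bound, the 5 vertices {0, 1, 3, 6, 9} are pairwise adjacent, and any tree decomposition puts a clique entirely inside one bag — forcing width ≥ 4. Combining the bounds, tw(G) = 4.

Treewidth 4.
One optimal decomposition is:
Bags: B1 = {0, 1, 5, 7, 9}  B2 = {0, 1, 5, 6, 9}  B3 = {0, 1, 3, 6, 9}  B4 = {0, 1, 5, 8, 9}  B5 = {0, 1, 3, 4, 6}  B6 = {0, 2, 5, 6, 9}
Tree: B1–B2, B2–B3, B1–B4, B3–B5, B2–B6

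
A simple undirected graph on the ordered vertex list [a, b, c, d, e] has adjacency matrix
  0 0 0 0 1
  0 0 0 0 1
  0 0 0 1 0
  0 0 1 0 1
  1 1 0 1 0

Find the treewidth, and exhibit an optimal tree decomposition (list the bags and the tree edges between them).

The largest bag has 2 vertices, giving width 1; this decomposition certifies tw(G) ≤ 1. Any graph with an edge has treewidth ≥ 1, and G has the edge e–d. Combining the bounds, tw(G) = 1.

Treewidth 1.
Bags: B1 = {d, e}  B2 = {c, d}  B3 = {b, e}  B4 = {a, e}
Tree: B1–B2, B1–B3, B3–B4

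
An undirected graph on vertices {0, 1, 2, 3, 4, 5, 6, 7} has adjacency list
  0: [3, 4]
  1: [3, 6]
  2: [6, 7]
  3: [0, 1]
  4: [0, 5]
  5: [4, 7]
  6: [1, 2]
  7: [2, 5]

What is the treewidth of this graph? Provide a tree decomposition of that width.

Treewidth 2.
One such decomposition:
Bags: B1 = {0, 4, 5}  B2 = {0, 3, 5}  B3 = {1, 3, 5}  B4 = {1, 5, 6}  B5 = {2, 5, 6}  B6 = {2, 5, 7}
Tree: B1–B2, B2–B3, B3–B4, B4–B5, B5–B6

Every bag has size at most 3, so the width is 3 − 1 = 2 and tw(G) ≤ 2. Since 5–4–0–3–1–6–2–7–5 is a cycle in G, G is not acyclic. Forests are exactly the graphs of treewidth ≤ 1, so tw(G) ≥ 2. Hence tw(G) = 2 exactly.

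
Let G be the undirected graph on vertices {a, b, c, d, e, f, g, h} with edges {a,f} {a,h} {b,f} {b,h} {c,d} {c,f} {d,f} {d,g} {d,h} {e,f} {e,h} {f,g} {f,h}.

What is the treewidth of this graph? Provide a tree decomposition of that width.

Treewidth 2.
Bags: B1 = {d, f, h}  B2 = {e, f, h}  B3 = {d, f, g}  B4 = {b, f, h}  B5 = {c, d, f}  B6 = {a, f, h}
Tree: B1–B2, B1–B3, B1–B4, B1–B5, B1–B6

Each bag holds 3 vertices, so the decomposition has width 2, which upper-bounds the treewidth. For the lower bound, the 3 vertices {d, f, g} are pairwise adjacent, and any tree decomposition puts a clique entirely inside one bag — forcing width ≥ 2. The upper and lower bounds meet at 2, so that is the treewidth.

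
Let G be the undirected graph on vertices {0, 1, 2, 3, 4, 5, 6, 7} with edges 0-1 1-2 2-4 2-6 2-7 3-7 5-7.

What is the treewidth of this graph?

1

A width-1 tree decomposition is:
Bags: B1 = {1, 2}  B2 = {0, 1}  B3 = {2, 6}  B4 = {2, 7}  B5 = {3, 7}  B6 = {5, 7}  B7 = {2, 4}
Tree: B1–B2, B1–B3, B3–B4, B4–B5, B4–B6, B3–B7
Every bag has size at most 2, so the width is 2 − 1 = 1 and tw(G) ≤ 1. Any graph with an edge has treewidth ≥ 1, and G has the edge 1–2. Hence tw(G) = 1 exactly.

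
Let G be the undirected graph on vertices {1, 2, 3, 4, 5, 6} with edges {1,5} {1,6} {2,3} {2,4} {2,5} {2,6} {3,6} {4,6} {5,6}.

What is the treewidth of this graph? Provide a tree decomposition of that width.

Every bag has size at most 3, so the width is 3 − 1 = 2 and tw(G) ≤ 2. For the lower bound, the 3 vertices {1, 5, 6} are pairwise adjacent, and any tree decomposition puts a clique entirely inside one bag — forcing width ≥ 2. Combining the bounds, tw(G) = 2.

Treewidth 2.
One such decomposition:
Bags: B1 = {2, 3, 6}  B2 = {2, 5, 6}  B3 = {1, 5, 6}  B4 = {2, 4, 6}
Tree: B1–B2, B2–B3, B2–B4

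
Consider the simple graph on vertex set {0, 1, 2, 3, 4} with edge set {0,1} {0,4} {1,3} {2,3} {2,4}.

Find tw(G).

A width-2 tree decomposition is:
Bags: B1 = {1, 2, 3}  B2 = {1, 2, 4}  B3 = {0, 1, 4}
Tree: B1–B2, B2–B3
Every bag has size at most 3, so the width is 3 − 1 = 2 and tw(G) ≤ 2. Since 1–3–2–4–0–1 is a cycle in G, G is not acyclic. Forests are exactly the graphs of treewidth ≤ 1, so tw(G) ≥ 2. Combining the bounds, tw(G) = 2.

2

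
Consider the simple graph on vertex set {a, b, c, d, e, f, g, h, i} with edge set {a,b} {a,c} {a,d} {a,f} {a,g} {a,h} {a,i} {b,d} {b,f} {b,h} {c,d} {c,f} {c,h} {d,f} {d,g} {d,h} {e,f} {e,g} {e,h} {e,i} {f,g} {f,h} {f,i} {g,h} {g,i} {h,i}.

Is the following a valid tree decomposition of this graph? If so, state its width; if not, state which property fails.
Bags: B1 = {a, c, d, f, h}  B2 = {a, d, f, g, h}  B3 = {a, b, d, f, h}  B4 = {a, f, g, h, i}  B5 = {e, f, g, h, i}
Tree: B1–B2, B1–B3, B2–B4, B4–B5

Yes; width 4.

Checking the three conditions: (i) the bags cover all of {a, b, c, d, e, f, g, h, i}; (ii) for each edge, some bag contains both endpoints; (iii) the bags containing any fixed vertex form a subtree. All hold, so the decomposition is valid with width 5 − 1 = 4.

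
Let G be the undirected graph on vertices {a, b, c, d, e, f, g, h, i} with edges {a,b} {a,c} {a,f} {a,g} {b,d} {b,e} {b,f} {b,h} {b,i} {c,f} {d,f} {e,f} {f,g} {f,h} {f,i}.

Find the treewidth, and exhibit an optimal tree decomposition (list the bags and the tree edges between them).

Each bag holds 3 vertices, so the decomposition has width 2, which upper-bounds the treewidth. Conversely, {a, f, g} is a clique of size 3, and the vertices of any clique must share a bag in every tree decomposition; so some bag has ≥ 3 vertices and tw(G) ≥ 2. The upper and lower bounds meet at 2, so that is the treewidth.

Treewidth 2.
One optimal decomposition is:
Bags: B1 = {b, e, f}  B2 = {a, b, f}  B3 = {b, f, i}  B4 = {b, d, f}  B5 = {a, c, f}  B6 = {a, f, g}  B7 = {b, f, h}
Tree: B1–B2, B1–B3, B1–B4, B2–B5, B5–B6, B2–B7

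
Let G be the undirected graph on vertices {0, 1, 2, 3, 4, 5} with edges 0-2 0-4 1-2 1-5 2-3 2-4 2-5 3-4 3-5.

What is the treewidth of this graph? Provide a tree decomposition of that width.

Treewidth 2.
One such decomposition:
Bags: B1 = {0, 2, 4}  B2 = {2, 3, 4}  B3 = {2, 3, 5}  B4 = {1, 2, 5}
Tree: B1–B2, B2–B3, B3–B4

Every bag has size at most 3, so the width is 3 − 1 = 2 and tw(G) ≤ 2. Conversely, {0, 2, 4} is a clique of size 3, and the vertices of any clique must share a bag in every tree decomposition; so some bag has ≥ 3 vertices and tw(G) ≥ 2. Combining the bounds, tw(G) = 2.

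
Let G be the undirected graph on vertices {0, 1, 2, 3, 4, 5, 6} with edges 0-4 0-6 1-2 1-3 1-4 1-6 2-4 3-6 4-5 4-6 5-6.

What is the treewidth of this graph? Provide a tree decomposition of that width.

Treewidth 2.
One such decomposition:
Bags: B1 = {1, 4, 6}  B2 = {1, 2, 4}  B3 = {0, 4, 6}  B4 = {1, 3, 6}  B5 = {4, 5, 6}
Tree: B1–B2, B1–B3, B1–B4, B3–B5

The largest bag has 3 vertices, giving width 2; this decomposition certifies tw(G) ≤ 2. For the lower bound, the 3 vertices {1, 3, 6} are pairwise adjacent, and any tree decomposition puts a clique entirely inside one bag — forcing width ≥ 2. Combining the bounds, tw(G) = 2.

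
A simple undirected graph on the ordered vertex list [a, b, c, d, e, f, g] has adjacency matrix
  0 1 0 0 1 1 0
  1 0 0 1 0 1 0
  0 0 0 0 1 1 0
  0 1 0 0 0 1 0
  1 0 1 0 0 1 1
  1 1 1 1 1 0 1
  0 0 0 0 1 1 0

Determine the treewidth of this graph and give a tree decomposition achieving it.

The largest bag has 3 vertices, giving width 2; this decomposition certifies tw(G) ≤ 2. On the other hand G contains the 3-clique {b, d, f}. A clique must lie in a single bag of any decomposition, so no decomposition can have width below 2. Hence tw(G) = 2 exactly.

Treewidth 2.
Bags: B1 = {c, e, f}  B2 = {a, e, f}  B3 = {a, b, f}  B4 = {b, d, f}  B5 = {e, f, g}
Tree: B1–B2, B2–B3, B3–B4, B1–B5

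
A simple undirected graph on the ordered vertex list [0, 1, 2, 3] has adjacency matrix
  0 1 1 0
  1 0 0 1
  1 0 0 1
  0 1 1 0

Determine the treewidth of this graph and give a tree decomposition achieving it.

Treewidth 2.
Bags: B1 = {1, 2, 3}  B2 = {0, 1, 2}
Tree: B1–B2

Each bag holds 3 vertices, so the decomposition has width 2, which upper-bounds the treewidth. Since 2–3–1–0–2 is a cycle in G, G is not acyclic. Forests are exactly the graphs of treewidth ≤ 1, so tw(G) ≥ 2. Combining the bounds, tw(G) = 2.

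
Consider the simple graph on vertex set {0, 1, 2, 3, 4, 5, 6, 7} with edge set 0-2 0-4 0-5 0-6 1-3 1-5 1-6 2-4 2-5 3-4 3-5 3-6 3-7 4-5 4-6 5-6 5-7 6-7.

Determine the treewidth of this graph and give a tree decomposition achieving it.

Each bag holds 4 vertices, so the decomposition has width 3, which upper-bounds the treewidth. For the lower bound, the 4 vertices {0, 2, 4, 5} are pairwise adjacent, and any tree decomposition puts a clique entirely inside one bag — forcing width ≥ 3. Hence tw(G) = 3 exactly.

Treewidth 3.
One such decomposition:
Bags: B1 = {3, 5, 6, 7}  B2 = {1, 3, 5, 6}  B3 = {3, 4, 5, 6}  B4 = {0, 4, 5, 6}  B5 = {0, 2, 4, 5}
Tree: B1–B2, B2–B3, B3–B4, B4–B5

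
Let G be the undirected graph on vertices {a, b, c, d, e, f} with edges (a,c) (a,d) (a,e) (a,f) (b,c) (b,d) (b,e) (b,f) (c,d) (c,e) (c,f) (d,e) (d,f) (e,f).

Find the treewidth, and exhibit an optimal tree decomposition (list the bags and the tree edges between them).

The largest bag has 5 vertices, giving width 4; this decomposition certifies tw(G) ≤ 4. Conversely, {a, c, d, e, f} is a clique of size 5, and the vertices of any clique must share a bag in every tree decomposition; so some bag has ≥ 5 vertices and tw(G) ≥ 4. The upper and lower bounds meet at 4, so that is the treewidth.

Treewidth 4.
One such decomposition:
Bags: B1 = {a, c, d, e, f}  B2 = {b, c, d, e, f}
Tree: B1–B2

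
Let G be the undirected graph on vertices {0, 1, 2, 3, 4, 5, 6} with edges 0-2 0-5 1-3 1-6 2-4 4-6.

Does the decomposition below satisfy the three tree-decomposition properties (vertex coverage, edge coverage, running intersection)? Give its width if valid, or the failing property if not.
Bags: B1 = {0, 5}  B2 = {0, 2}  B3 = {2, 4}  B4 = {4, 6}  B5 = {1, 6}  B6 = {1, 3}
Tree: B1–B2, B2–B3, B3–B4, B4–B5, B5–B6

Every vertex of G appears in some bag (union = {0, 1, 2, 3, 4, 5, 6}); every edge is covered by a bag; and for each vertex v the set of bags containing v is connected in the bag tree. The decomposition is therefore valid. The largest bag has 2 vertices, so the width is 1.

Yes; width 1.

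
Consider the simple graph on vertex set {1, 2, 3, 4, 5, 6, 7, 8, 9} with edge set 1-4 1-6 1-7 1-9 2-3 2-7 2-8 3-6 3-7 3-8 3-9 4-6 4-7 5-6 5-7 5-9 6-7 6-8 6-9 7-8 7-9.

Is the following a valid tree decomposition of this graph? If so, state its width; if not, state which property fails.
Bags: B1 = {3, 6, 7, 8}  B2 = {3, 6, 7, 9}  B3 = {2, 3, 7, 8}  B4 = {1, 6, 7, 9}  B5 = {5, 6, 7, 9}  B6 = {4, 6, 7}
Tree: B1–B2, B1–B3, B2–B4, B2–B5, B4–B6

A tree decomposition must satisfy three properties: every vertex lies in some bag; for every edge, both endpoints lie together in some bag; and for every vertex, the bags containing it form a connected subtree. Here edge (1,4) lies in no bag, so the decomposition is invalid.

No — edge (1,4) lies in no bag.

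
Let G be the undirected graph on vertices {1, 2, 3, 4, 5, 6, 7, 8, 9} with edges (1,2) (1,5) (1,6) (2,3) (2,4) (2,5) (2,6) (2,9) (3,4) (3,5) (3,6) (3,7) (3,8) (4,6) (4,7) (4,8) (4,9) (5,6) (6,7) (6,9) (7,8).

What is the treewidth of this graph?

A width-3 tree decomposition is:
Bags: B1 = {3, 4, 6, 7}  B2 = {2, 3, 4, 6}  B3 = {2, 3, 5, 6}  B4 = {3, 4, 7, 8}  B5 = {2, 4, 6, 9}  B6 = {1, 2, 5, 6}
Tree: B1–B2, B2–B3, B1–B4, B2–B5, B3–B6
The largest bag has 4 vertices, giving width 3; this decomposition certifies tw(G) ≤ 3. For the lower bound, the 4 vertices {3, 4, 7, 8} are pairwise adjacent, and any tree decomposition puts a clique entirely inside one bag — forcing width ≥ 3. Combining the bounds, tw(G) = 3.

3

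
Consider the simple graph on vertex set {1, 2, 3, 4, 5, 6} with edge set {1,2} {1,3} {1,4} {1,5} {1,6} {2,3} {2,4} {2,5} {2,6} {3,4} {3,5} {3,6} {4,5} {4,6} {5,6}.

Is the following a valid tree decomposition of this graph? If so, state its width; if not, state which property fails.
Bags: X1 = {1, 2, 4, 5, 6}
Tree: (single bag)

A tree decomposition must satisfy three properties: every vertex lies in some bag; for every edge, both endpoints lie together in some bag; and for every vertex, the bags containing it form a connected subtree. Here vertex 3 appears in no bag, so the decomposition is invalid.

No — vertex 3 appears in no bag.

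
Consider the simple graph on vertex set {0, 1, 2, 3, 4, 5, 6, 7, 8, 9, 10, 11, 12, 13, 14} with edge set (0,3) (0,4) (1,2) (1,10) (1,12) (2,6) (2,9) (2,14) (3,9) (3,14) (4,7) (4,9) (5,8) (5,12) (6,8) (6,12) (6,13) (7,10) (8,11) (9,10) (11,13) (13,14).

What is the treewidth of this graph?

3

A width-3 tree decomposition is:
Bags: B1 = {0, 3, 4, 7}  B2 = {3, 4, 7, 9}  B3 = {3, 7, 9, 10}  B4 = {3, 9, 10, 14}  B5 = {2, 9, 10, 14}  B6 = {1, 2, 10, 14}  B7 = {1, 2, 13, 14}  B8 = {1, 2, 6, 13}  B9 = {1, 6, 12, 13}  B10 = {6, 11, 12, 13}  B11 = {6, 8, 11, 12}  B12 = {5, 8, 11, 12}
Tree: B1–B2, B2–B3, B3–B4, B4–B5, B5–B6, B6–B7, B7–B8, B8–B9, B9–B10, B10–B11, B11–B12
Each bag holds 4 vertices, so the decomposition has width 3, which upper-bounds the treewidth. For the lower bound: the 4 vertex sets {0,4,7}, {3}, {9}, {1,2,10,14} are disjoint, each induces a connected subgraph, and every pair is joined by at least one edge of G. Contracting each set to a single vertex therefore yields K_{4} as a minor, and since treewidth is minor-monotone, tw(G) ≥ tw(K_{4}) = 3. Therefore the treewidth is 3.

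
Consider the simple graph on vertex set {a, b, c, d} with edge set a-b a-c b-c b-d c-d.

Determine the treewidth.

A width-2 tree decomposition is:
Bags: B1 = {b, c, d}  B2 = {a, b, c}
Tree: B1–B2
Every bag has size at most 3, so the width is 3 − 1 = 2 and tw(G) ≤ 2. On the other hand G contains the 3-clique {b, c, d}. A clique must lie in a single bag of any decomposition, so no decomposition can have width below 2. Therefore the treewidth is 2.

2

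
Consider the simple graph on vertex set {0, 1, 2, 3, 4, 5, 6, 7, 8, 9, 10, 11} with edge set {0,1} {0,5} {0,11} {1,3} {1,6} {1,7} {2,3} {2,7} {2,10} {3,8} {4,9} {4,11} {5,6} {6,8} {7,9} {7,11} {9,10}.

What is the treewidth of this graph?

A width-3 tree decomposition is:
Bags: B1 = {3, 5, 6, 8}  B2 = {1, 3, 5, 6}  B3 = {0, 1, 3, 5}  B4 = {0, 1, 2, 3}  B5 = {0, 1, 2, 7}  B6 = {0, 2, 7, 11}  B7 = {2, 7, 10, 11}  B8 = {7, 9, 10, 11}  B9 = {4, 9, 10, 11}
Tree: B1–B2, B2–B3, B3–B4, B4–B5, B5–B6, B6–B7, B7–B8, B8–B9
Each bag holds 4 vertices, so the decomposition has width 3, which upper-bounds the treewidth. For the lower bound: the 4 vertex sets {5,6,8}, {3}, {1}, {0,2,7,11} are disjoint, each induces a connected subgraph, and every pair is joined by at least one edge of G. Contracting each set to a single vertex therefore yields K_{4} as a minor, and since treewidth is minor-monotone, tw(G) ≥ tw(K_{4}) = 3. Therefore the treewidth is 3.

3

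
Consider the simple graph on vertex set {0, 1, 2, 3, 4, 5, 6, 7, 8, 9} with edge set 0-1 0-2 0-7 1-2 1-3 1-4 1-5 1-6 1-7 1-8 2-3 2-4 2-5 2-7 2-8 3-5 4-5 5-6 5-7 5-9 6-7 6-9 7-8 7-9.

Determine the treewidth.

A width-3 tree decomposition is:
Bags: B1 = {0, 1, 2, 7}  B2 = {1, 2, 5, 7}  B3 = {1, 5, 6, 7}  B4 = {1, 2, 7, 8}  B5 = {1, 2, 4, 5}  B6 = {1, 2, 3, 5}  B7 = {5, 6, 7, 9}
Tree: B1–B2, B2–B3, B1–B4, B2–B5, B2–B6, B3–B7
Each bag holds 4 vertices, so the decomposition has width 3, which upper-bounds the treewidth. Conversely, {0, 1, 2, 7} is a clique of size 4, and the vertices of any clique must share a bag in every tree decomposition; so some bag has ≥ 4 vertices and tw(G) ≥ 3. Combining the bounds, tw(G) = 3.

3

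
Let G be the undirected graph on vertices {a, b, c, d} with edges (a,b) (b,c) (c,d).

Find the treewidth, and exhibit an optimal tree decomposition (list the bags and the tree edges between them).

Treewidth 1.
Bags: B1 = {a, b}  B2 = {b, c}  B3 = {c, d}
Tree: B1–B2, B2–B3

Every bag has size at most 2, so the width is 2 − 1 = 1 and tw(G) ≤ 1. Any graph with an edge has treewidth ≥ 1, and G has the edge a–b. Combining the bounds, tw(G) = 1.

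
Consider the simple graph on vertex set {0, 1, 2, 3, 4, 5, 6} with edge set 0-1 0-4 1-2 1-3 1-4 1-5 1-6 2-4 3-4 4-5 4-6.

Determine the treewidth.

A width-2 tree decomposition is:
Bags: B1 = {1, 2, 4}  B2 = {1, 3, 4}  B3 = {1, 4, 5}  B4 = {1, 4, 6}  B5 = {0, 1, 4}
Tree: B1–B2, B1–B3, B2–B4, B1–B5
Each bag holds 3 vertices, so the decomposition has width 2, which upper-bounds the treewidth. On the other hand G contains the 3-clique {0, 1, 4}. A clique must lie in a single bag of any decomposition, so no decomposition can have width below 2. Therefore the treewidth is 2.

2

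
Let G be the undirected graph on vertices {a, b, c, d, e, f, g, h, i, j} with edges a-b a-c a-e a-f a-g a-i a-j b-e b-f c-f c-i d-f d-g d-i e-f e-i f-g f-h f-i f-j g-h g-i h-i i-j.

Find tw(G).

3

A width-3 tree decomposition is:
Bags: B1 = {a, e, f, i}  B2 = {a, f, g, i}  B3 = {f, g, h, i}  B4 = {a, b, e, f}  B5 = {a, c, f, i}  B6 = {a, f, i, j}  B7 = {d, f, g, i}
Tree: B1–B2, B2–B3, B1–B4, B1–B5, B2–B6, B3–B7
The largest bag has 4 vertices, giving width 3; this decomposition certifies tw(G) ≤ 3. For the lower bound, the 4 vertices {a, b, e, f} are pairwise adjacent, and any tree decomposition puts a clique entirely inside one bag — forcing width ≥ 3. Combining the bounds, tw(G) = 3.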